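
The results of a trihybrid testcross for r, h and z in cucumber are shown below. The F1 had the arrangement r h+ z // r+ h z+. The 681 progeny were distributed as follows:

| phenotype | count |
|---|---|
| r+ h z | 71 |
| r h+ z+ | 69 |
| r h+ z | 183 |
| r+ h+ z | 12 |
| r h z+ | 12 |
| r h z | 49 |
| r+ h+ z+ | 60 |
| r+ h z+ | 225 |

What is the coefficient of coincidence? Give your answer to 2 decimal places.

The two rarest classes, r+ h+ z and r h z+, are the double crossovers. Comparing them with the parentals, only the r allele has switched, so r is the middle locus and the order is z – r – h.
z–r: (140 + 24)/681 = 0.2408; r–h: (109 + 24)/681 = 0.1953.
Expected DCO frequency = 0.2408 × 0.1953 ≈ 0.04703; observed = 24/681 ≈ 0.03524.
Coefficient of coincidence = 0.03524/0.04703 ≈ 0.75.

0.75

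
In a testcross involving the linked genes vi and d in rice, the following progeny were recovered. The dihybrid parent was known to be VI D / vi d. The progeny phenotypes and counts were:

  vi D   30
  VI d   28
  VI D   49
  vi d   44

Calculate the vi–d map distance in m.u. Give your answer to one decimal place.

38.4 m.u.

The recombinant classes are VI d and vi D: 28 + 30 = 58.
Recombination frequency = 58/151 = 0.3841 ≈ 38.4%, i.e. 38.4 m.u.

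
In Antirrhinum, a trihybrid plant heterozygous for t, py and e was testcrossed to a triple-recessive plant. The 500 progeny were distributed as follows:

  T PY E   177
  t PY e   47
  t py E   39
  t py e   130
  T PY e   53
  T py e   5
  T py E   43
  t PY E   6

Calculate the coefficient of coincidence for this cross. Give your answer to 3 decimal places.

The two most frequent reciprocal classes, t py e and T PY E, are the parental types, so the F1 was t py e / T PY E.
The two rarest classes, T py e and t PY E, are the double crossovers. Comparing them with the parentals, only the t allele has switched, so t is the middle locus and the order is py – t – e.
py–t: (90 + 11)/500 = 0.2020; t–e: (92 + 11)/500 = 0.2060.
Expected DCO frequency = 0.2020 × 0.2060 ≈ 0.04161; observed = 11/500 ≈ 0.02200.
Coefficient of coincidence = 0.02200/0.04161 ≈ 0.529.

0.529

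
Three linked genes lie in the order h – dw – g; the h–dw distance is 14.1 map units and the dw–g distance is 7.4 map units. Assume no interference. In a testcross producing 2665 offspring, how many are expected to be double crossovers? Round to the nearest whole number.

Map distances give recombination frequencies of 0.141 and 0.074 for the two intervals.
With no interference, expected double-crossover frequency = 0.141 × 0.074 = 0.01043.
Expected number = 0.01043 × 2665 = 27.81 ≈ 28.

28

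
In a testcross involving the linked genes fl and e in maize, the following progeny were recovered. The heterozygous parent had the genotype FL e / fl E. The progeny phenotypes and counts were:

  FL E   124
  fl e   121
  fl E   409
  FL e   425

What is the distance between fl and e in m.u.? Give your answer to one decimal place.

The recombinant classes are FL E and fl e: 124 + 121 = 245.
Recombination frequency = 245/1079 = 0.2271 ≈ 22.7%, i.e. 22.7 m.u.

22.7 m.u.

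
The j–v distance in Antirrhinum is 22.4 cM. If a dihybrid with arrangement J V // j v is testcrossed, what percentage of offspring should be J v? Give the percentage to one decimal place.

A map distance of 22.4 cM corresponds to a recombination frequency of 0.224.
The F1 is J V / j v, so J v is a recombinant gamete class with expected frequency r/2 = 0.224/2 = 0.1120.
That is 0.1120 = 11.2% of the progeny.

11.2%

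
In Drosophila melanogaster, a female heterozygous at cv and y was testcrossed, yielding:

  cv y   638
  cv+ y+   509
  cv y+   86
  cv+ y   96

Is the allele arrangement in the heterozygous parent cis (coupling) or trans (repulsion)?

The two most frequent classes are cv+ y+ (509) and cv y (638); these are the parental (non-recombinant) types.
So the F1 carried cv+ y+ on one chromosome and cv y on the other — the recessive alleles are on the same chromosome (cis / coupling).

cis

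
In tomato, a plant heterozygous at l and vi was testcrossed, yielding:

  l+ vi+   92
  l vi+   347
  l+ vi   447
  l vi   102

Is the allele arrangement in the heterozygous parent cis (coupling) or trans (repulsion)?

The two most frequent classes are l+ vi (447) and l vi+ (347); these are the parental (non-recombinant) types.
So the F1 carried l+ vi on one chromosome and l vi+ on the other — the recessive alleles are on opposite chromosomes (trans / repulsion).

trans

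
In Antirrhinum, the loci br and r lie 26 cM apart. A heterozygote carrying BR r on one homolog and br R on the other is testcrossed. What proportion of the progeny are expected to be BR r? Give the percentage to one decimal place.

37.0%

A map distance of 26 cM corresponds to a recombination frequency of 0.260.
The F1 is BR r / br R, so BR r is a parental gamete class with expected frequency (1 − r)/2 = 0.740/2 = 0.3700.
That is 0.3700 = 37.0% of the progeny.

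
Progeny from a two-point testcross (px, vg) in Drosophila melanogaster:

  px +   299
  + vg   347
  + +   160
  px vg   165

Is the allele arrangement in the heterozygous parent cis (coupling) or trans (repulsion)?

The two most frequent classes are + vg (347) and px + (299); these are the parental (non-recombinant) types.
So the F1 carried + vg on one chromosome and px + on the other — the recessive alleles are on opposite chromosomes (trans / repulsion).

trans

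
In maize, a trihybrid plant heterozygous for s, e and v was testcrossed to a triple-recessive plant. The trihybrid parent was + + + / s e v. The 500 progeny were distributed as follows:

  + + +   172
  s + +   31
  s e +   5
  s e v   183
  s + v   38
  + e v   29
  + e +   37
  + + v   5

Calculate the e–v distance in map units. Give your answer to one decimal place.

17.0 map units

The two rarest classes, + + v and s e +, are the double crossovers. Comparing them with the parentals, only the v allele has switched, so v is the middle locus and the order is s – v – e.
Crossovers in the v–e interval produce the single-crossover classes + e + and s + v (37 + 38 = 75) plus the double crossovers (10).
RF(v–e) = (75 + 10) / 500 = 85/500 = 0.1700 → 17.0 map units.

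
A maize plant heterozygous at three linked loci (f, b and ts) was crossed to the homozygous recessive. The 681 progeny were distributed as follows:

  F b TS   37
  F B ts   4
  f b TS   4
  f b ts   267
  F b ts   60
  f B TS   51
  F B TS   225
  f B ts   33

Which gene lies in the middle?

The two most frequent reciprocal classes, f b ts and F B TS, are the parental types, so the F1 was f b ts / F B TS.
The two rarest classes, f b TS and F B ts, are the double crossovers. Comparing them with the parentals, only the ts allele has switched, so ts is the middle locus and the order is b – ts – f.

ts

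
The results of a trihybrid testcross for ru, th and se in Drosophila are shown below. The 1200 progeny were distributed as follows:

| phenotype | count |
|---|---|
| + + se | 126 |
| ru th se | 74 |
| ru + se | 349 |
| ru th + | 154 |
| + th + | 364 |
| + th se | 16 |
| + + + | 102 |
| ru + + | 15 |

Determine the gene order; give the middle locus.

se

The two most frequent reciprocal classes, + th + and ru + se, are the parental types, so the F1 was + th + / ru + se.
The two rarest classes, + th se and ru + +, are the double crossovers. Comparing them with the parentals, only the se allele has switched, so se is the middle locus and the order is ru – se – th.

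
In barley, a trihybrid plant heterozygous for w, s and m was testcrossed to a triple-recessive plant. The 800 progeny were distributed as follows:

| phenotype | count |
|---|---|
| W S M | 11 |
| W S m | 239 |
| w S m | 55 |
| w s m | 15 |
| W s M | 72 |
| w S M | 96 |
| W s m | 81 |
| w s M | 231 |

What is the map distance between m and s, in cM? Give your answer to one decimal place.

25.4 cM

The two most frequent reciprocal classes, w s M and W S m, are the parental types, so the F1 was w s M / W S m.
The two rarest classes, w s m and W S M, are the double crossovers. Comparing them with the parentals, only the m allele has switched, so m is the middle locus and the order is s – m – w.
Crossovers in the s–m interval produce the single-crossover classes w S M and W s m (96 + 81 = 177) plus the double crossovers (26).
RF(s–m) = (177 + 26) / 800 = 203/800 = 0.2537 → 25.4 cM.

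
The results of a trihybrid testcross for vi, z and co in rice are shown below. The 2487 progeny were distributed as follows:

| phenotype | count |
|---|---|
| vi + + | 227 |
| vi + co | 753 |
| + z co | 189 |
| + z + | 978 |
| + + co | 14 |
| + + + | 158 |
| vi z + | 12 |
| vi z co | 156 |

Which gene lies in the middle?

vi

The two most frequent reciprocal classes, vi + co and + z +, are the parental types, so the F1 was vi + co / + z +.
The two rarest classes, + + co and vi z +, are the double crossovers. Comparing them with the parentals, only the vi allele has switched, so vi is the middle locus and the order is z – vi – co.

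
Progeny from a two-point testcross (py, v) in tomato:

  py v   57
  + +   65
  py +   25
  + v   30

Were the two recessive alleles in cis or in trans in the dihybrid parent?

The two most frequent classes are + + (65) and py v (57); these are the parental (non-recombinant) types.
So the F1 carried + + on one chromosome and py v on the other — the recessive alleles are on the same chromosome (cis / coupling).

cis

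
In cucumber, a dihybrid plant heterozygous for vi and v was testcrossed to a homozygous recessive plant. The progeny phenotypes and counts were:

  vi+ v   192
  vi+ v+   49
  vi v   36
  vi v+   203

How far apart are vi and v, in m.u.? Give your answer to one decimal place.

The two most frequent classes, vi+ v (192) and vi v+ (203), are the parental types, so the F1 was vi+ v / vi v+.
The recombinant classes are vi+ v+ and vi v: 49 + 36 = 85.
Recombination frequency = 85/480 = 0.1771 ≈ 17.7%, i.e. 17.7 m.u.

17.7 m.u.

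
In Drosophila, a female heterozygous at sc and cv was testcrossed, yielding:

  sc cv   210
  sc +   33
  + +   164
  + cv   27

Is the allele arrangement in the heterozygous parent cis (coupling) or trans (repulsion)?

The two most frequent classes are + + (164) and sc cv (210); these are the parental (non-recombinant) types.
So the F1 carried + + on one chromosome and sc cv on the other — the recessive alleles are on the same chromosome (cis / coupling).

cis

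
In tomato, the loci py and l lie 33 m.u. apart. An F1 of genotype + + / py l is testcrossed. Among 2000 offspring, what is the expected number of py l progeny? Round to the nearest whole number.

670

A map distance of 33 m.u. corresponds to a recombination frequency of 0.330.
The F1 is + + / py l, so py l is a parental gamete class with expected frequency (1 − r)/2 = 0.670/2 = 0.3350.
Expected number = 0.3350 × 2000 = 670.00 ≈ 670.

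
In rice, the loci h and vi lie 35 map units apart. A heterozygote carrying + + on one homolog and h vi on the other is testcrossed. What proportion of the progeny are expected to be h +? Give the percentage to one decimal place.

17.5%

A map distance of 35 map units corresponds to a recombination frequency of 0.350.
The F1 is + + / h vi, so h + is a recombinant gamete class with expected frequency r/2 = 0.350/2 = 0.1750.
That is 0.1750 = 17.5% of the progeny.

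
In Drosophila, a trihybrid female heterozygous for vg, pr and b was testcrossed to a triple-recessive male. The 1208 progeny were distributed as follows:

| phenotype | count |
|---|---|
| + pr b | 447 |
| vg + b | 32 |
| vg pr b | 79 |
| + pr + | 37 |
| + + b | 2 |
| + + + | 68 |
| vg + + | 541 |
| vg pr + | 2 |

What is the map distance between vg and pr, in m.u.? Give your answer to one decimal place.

12.5 m.u.

The two most frequent reciprocal classes, + pr b and vg + +, are the parental types, so the F1 was + pr b / vg + +.
The two rarest classes, + + b and vg pr +, are the double crossovers. Comparing them with the parentals, only the pr allele has switched, so pr is the middle locus and the order is vg – pr – b.
Crossovers in the vg–pr interval produce the single-crossover classes vg pr b and + + + (79 + 68 = 147) plus the double crossovers (4).
RF(vg–pr) = (147 + 4) / 1208 = 151/1208 = 0.1250 → 12.5 m.u.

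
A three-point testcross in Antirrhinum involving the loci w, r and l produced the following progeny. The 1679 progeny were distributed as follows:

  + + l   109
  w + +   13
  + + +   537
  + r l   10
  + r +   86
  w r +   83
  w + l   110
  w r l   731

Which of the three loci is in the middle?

w

The two most frequent reciprocal classes, + + + and w r l, are the parental types, so the F1 was + + + / w r l.
The two rarest classes, w + + and + r l, are the double crossovers. Comparing them with the parentals, only the w allele has switched, so w is the middle locus and the order is r – w – l.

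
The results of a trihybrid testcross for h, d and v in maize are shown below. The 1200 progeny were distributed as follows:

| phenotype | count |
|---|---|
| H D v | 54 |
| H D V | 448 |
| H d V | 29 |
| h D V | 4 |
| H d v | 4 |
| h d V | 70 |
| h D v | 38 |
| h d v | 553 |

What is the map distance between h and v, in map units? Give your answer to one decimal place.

11.0 map units

The two most frequent reciprocal classes, H D V and h d v, are the parental types, so the F1 was H D V / h d v.
The two rarest classes, h D V and H d v, are the double crossovers. Comparing them with the parentals, only the h allele has switched, so h is the middle locus and the order is v – h – d.
Crossovers in the v–h interval produce the single-crossover classes H D v and h d V (54 + 70 = 124) plus the double crossovers (8).
RF(v–h) = (124 + 8) / 1200 = 132/1200 = 0.1100 → 11.0 map units.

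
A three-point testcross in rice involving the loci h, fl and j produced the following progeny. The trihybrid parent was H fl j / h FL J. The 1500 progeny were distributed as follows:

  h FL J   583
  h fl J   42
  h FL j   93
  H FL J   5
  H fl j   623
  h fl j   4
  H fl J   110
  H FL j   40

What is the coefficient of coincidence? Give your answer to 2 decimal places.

The two rarest classes, h fl j and H FL J, are the double crossovers. Comparing them with the parentals, only the h allele has switched, so h is the middle locus and the order is j – h – fl.
j–h: (203 + 9)/1500 = 0.1413; h–fl: (82 + 9)/1500 = 0.0607.
Expected DCO frequency = 0.1413 × 0.0607 ≈ 0.00858; observed = 9/1500 ≈ 0.00600.
Coefficient of coincidence = 0.00600/0.00858 ≈ 0.70.

0.70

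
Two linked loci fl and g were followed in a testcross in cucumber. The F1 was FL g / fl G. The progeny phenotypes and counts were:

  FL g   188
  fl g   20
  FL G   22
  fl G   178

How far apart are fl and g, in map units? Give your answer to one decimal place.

The recombinant classes are FL G and fl g: 22 + 20 = 42.
Recombination frequency = 42/408 = 0.1029 ≈ 10.3%, i.e. 10.3 map units.

10.3 map units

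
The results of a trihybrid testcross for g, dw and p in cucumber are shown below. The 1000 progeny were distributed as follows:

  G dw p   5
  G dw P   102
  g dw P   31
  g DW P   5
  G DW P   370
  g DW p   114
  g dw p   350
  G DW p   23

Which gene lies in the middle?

The two most frequent reciprocal classes, G DW P and g dw p, are the parental types, so the F1 was G DW P / g dw p.
The two rarest classes, g DW P and G dw p, are the double crossovers. Comparing them with the parentals, only the g allele has switched, so g is the middle locus and the order is dw – g – p.

g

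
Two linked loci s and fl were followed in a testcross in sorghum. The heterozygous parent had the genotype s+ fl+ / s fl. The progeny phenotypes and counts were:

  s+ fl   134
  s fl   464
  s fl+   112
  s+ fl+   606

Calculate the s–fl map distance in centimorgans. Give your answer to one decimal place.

18.7 centimorgans

The recombinant classes are s+ fl and s fl+: 134 + 112 = 246.
Recombination frequency = 246/1316 = 0.1869 ≈ 18.7%, i.e. 18.7 centimorgans.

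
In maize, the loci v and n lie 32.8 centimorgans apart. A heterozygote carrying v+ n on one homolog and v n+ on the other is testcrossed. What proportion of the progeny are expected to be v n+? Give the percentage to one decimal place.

33.6%

A map distance of 32.8 centimorgans corresponds to a recombination frequency of 0.328.
The F1 is v+ n / v n+, so v n+ is a parental gamete class with expected frequency (1 − r)/2 = 0.672/2 = 0.3360.
That is 0.3360 = 33.6% of the progeny.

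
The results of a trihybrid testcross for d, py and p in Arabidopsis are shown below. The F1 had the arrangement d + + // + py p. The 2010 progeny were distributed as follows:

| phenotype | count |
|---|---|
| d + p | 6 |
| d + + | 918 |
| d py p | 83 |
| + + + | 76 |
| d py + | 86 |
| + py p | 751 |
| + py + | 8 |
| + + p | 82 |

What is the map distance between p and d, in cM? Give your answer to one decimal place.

The two rarest classes, d + p and + py +, are the double crossovers. Comparing them with the parentals, only the p allele has switched, so p is the middle locus and the order is py – p – d.
Crossovers in the p–d interval produce the single-crossover classes + + + and d py p (76 + 83 = 159) plus the double crossovers (14).
RF(p–d) = (159 + 14) / 2010 = 173/2010 = 0.0861 → 8.6 cM.

8.6 cM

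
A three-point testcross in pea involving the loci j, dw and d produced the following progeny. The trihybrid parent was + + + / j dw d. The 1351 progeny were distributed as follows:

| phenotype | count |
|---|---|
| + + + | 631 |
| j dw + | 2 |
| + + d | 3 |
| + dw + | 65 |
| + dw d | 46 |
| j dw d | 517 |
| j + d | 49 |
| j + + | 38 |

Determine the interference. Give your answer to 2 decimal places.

0.36

The two rarest classes, + + d and j dw +, are the double crossovers. Comparing them with the parentals, only the d allele has switched, so d is the middle locus and the order is dw – d – j.
dw–d: (114 + 5)/1351 = 0.0881; d–j: (84 + 5)/1351 = 0.0659.
Expected DCO frequency = 0.0881 × 0.0659 ≈ 0.00581; observed = 5/1351 ≈ 0.00370.
Coefficient of coincidence = 0.00370/0.00581 ≈ 0.64; interference = 1 − 0.64 = 0.36.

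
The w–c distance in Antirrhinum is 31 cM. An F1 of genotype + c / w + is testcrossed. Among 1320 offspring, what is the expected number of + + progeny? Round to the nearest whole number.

205

A map distance of 31 cM corresponds to a recombination frequency of 0.310.
The F1 is + c / w +, so + + is a recombinant gamete class with expected frequency r/2 = 0.310/2 = 0.1550.
Expected number = 0.1550 × 1320 = 204.60 ≈ 205.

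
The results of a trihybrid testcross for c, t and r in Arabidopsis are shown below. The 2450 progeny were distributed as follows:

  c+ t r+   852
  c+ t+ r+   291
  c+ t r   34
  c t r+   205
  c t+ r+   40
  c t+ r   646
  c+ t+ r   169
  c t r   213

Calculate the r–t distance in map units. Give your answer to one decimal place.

23.6 map units

The two most frequent reciprocal classes, c+ t r+ and c t+ r, are the parental types, so the F1 was c+ t r+ / c t+ r.
The two rarest classes, c+ t r and c t+ r+, are the double crossovers. Comparing them with the parentals, only the r allele has switched, so r is the middle locus and the order is c – r – t.
Crossovers in the r–t interval produce the single-crossover classes c+ t+ r+ and c t r (291 + 213 = 504) plus the double crossovers (74).
RF(r–t) = (504 + 74) / 2450 = 578/2450 = 0.2359 → 23.6 map units.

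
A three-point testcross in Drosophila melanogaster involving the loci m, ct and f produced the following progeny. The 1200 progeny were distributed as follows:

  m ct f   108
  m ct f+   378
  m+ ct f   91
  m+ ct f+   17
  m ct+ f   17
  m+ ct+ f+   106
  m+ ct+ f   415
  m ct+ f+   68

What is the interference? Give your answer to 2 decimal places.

0.15

The two most frequent reciprocal classes, m ct f+ and m+ ct+ f, are the parental types, so the F1 was m ct f+ / m+ ct+ f.
The two rarest classes, m+ ct f+ and m ct+ f, are the double crossovers. Comparing them with the parentals, only the m allele has switched, so m is the middle locus and the order is ct – m – f.
ct–m: (159 + 34)/1200 = 0.1608; m–f: (214 + 34)/1200 = 0.2067.
Expected DCO frequency = 0.1608 × 0.2067 ≈ 0.03324; observed = 34/1200 ≈ 0.02833.
Coefficient of coincidence = 0.02833/0.03324 ≈ 0.85; interference = 1 − 0.85 = 0.15.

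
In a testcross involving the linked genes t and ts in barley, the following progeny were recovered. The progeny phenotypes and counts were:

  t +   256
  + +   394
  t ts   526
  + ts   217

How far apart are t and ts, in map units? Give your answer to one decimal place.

The two most frequent classes, + + (394) and t ts (526), are the parental types, so the F1 was + + / t ts.
The recombinant classes are + ts and t +: 217 + 256 = 473.
Recombination frequency = 473/1393 = 0.3396 ≈ 34.0%, i.e. 34.0 map units.

34.0 map units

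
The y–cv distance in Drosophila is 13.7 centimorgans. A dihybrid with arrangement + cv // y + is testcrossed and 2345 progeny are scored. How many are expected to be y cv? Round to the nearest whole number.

161

A map distance of 13.7 centimorgans corresponds to a recombination frequency of 0.137.
The F1 is + cv / y +, so y cv is a recombinant gamete class with expected frequency r/2 = 0.137/2 = 0.0685.
Expected number = 0.0685 × 2345 = 160.63 ≈ 161.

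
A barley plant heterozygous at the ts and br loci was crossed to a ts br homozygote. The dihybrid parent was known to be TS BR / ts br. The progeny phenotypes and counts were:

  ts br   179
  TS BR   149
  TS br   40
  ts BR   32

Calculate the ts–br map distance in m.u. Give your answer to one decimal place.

The recombinant classes are TS br and ts BR: 40 + 32 = 72.
Recombination frequency = 72/400 = 0.1800 ≈ 18.0%, i.e. 18.0 m.u.

18.0 m.u.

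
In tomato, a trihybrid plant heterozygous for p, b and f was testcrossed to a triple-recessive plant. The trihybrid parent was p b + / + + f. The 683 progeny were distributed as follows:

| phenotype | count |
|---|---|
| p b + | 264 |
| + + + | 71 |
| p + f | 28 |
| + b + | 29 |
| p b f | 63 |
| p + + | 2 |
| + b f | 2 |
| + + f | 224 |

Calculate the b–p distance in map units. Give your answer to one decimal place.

8.9 map units

The two rarest classes, p + + and + b f, are the double crossovers. Comparing them with the parentals, only the b allele has switched, so b is the middle locus and the order is p – b – f.
Crossovers in the p–b interval produce the single-crossover classes + b + and p + f (29 + 28 = 57) plus the double crossovers (4).
RF(p–b) = (57 + 4) / 683 = 61/683 = 0.0893 → 8.9 map units.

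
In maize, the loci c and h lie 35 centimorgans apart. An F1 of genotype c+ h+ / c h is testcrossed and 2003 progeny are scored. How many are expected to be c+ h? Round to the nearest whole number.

A map distance of 35 centimorgans corresponds to a recombination frequency of 0.350.
The F1 is c+ h+ / c h, so c+ h is a recombinant gamete class with expected frequency r/2 = 0.350/2 = 0.1750.
Expected number = 0.1750 × 2003 = 350.52 ≈ 351.

351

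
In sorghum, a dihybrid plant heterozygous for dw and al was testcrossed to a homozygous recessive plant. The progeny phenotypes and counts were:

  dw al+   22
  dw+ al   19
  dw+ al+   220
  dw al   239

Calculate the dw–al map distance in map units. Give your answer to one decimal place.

8.2 map units

The two most frequent classes, dw+ al+ (220) and dw al (239), are the parental types, so the F1 was dw+ al+ / dw al.
The recombinant classes are dw+ al and dw al+: 19 + 22 = 41.
Recombination frequency = 41/500 = 0.0820 ≈ 8.2%, i.e. 8.2 map units.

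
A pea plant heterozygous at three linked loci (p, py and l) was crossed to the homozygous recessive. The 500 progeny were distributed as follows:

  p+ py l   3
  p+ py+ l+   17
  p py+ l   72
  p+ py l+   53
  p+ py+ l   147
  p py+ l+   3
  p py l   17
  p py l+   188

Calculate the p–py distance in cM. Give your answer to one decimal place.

26.2 cM

The two most frequent reciprocal classes, p+ py+ l and p py l+, are the parental types, so the F1 was p+ py+ l / p py l+.
The two rarest classes, p+ py l and p py+ l+, are the double crossovers. Comparing them with the parentals, only the py allele has switched, so py is the middle locus and the order is l – py – p.
Crossovers in the py–p interval produce the single-crossover classes p py+ l and p+ py l+ (72 + 53 = 125) plus the double crossovers (6).
RF(py–p) = (125 + 6) / 500 = 131/500 = 0.2620 → 26.2 cM.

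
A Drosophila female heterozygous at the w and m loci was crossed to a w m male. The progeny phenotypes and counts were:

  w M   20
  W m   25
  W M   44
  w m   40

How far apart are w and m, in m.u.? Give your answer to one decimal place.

The two most frequent classes, W M (44) and w m (40), are the parental types, so the F1 was W M / w m.
The recombinant classes are W m and w M: 25 + 20 = 45.
Recombination frequency = 45/129 = 0.3488 ≈ 34.9%, i.e. 34.9 m.u.

34.9 m.u.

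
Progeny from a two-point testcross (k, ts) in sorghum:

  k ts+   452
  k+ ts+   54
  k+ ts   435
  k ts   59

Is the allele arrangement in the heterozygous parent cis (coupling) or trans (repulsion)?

trans

The two most frequent classes are k+ ts (435) and k ts+ (452); these are the parental (non-recombinant) types.
So the F1 carried k+ ts on one chromosome and k ts+ on the other — the recessive alleles are on opposite chromosomes (trans / repulsion).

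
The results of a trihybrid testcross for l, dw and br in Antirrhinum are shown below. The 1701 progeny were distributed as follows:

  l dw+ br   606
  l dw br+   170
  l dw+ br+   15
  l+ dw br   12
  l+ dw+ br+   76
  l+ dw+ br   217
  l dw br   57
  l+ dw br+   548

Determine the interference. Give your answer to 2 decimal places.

0.31

The two most frequent reciprocal classes, l dw+ br and l+ dw br+, are the parental types, so the F1 was l dw+ br / l+ dw br+.
The two rarest classes, l dw+ br+ and l+ dw br, are the double crossovers. Comparing them with the parentals, only the br allele has switched, so br is the middle locus and the order is l – br – dw.
l–br: (387 + 27)/1701 = 0.2434; br–dw: (133 + 27)/1701 = 0.0941.
Expected DCO frequency = 0.2434 × 0.0941 ≈ 0.02290; observed = 27/1701 ≈ 0.01587.
Coefficient of coincidence = 0.01587/0.02290 ≈ 0.69; interference = 1 − 0.69 = 0.31.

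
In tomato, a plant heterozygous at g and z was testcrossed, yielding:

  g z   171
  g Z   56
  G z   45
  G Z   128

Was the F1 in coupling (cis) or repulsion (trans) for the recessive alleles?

cis

The two most frequent classes are G Z (128) and g z (171); these are the parental (non-recombinant) types.
So the F1 carried G Z on one chromosome and g z on the other — the recessive alleles are on the same chromosome (cis / coupling).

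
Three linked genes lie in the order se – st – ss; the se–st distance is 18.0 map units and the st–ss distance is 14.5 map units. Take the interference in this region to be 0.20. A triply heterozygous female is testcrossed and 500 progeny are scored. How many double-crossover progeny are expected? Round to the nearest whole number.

10

Map distances give recombination frequencies of 0.180 and 0.145 for the two intervals.
With interference 0.20 (so coincidence = 0.80), expected double-crossover frequency = 0.180 × 0.145 × 0.80 = 0.02088.
Expected number = 0.02088 × 500 = 10.44 ≈ 10.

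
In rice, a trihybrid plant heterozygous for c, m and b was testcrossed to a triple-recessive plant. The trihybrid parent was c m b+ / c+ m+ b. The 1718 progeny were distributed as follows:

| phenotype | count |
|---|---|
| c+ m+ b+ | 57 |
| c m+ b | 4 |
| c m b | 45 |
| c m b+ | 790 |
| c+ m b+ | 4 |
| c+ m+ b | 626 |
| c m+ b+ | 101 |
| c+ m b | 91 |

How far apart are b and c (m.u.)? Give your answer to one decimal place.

6.4 m.u.

The two rarest classes, c+ m b+ and c m+ b, are the double crossovers. Comparing them with the parentals, only the c allele has switched, so c is the middle locus and the order is m – c – b.
Crossovers in the c–b interval produce the single-crossover classes c m b and c+ m+ b+ (45 + 57 = 102) plus the double crossovers (8).
RF(c–b) = (102 + 8) / 1718 = 110/1718 = 0.0640 → 6.4 m.u.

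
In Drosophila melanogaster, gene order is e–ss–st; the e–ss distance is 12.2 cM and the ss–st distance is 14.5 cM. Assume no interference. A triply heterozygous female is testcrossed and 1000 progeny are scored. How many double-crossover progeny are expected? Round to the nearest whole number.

Map distances give recombination frequencies of 0.122 and 0.145 for the two intervals.
With no interference, expected double-crossover frequency = 0.122 × 0.145 = 0.01769.
Expected number = 0.01769 × 1000 = 17.69 ≈ 18.

18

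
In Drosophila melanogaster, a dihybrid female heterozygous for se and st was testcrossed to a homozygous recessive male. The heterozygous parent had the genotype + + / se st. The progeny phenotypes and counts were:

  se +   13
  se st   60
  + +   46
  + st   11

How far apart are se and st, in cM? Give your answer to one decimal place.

The recombinant classes are + st and se +: 11 + 13 = 24.
Recombination frequency = 24/130 = 0.1846 ≈ 18.5%, i.e. 18.5 cM.

18.5 cM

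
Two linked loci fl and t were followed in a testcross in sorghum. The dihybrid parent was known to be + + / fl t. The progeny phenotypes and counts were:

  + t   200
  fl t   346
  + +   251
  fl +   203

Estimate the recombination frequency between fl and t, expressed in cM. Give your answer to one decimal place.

The recombinant classes are + t and fl +: 200 + 203 = 403.
Recombination frequency = 403/1000 = 0.4030 ≈ 40.3%, i.e. 40.3 cM.

40.3 cM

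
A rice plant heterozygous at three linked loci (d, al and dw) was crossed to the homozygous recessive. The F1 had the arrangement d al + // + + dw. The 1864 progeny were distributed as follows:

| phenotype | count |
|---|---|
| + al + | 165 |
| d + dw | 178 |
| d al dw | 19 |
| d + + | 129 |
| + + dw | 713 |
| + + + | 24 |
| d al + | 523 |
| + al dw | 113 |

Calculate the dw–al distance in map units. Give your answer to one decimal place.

The two rarest classes, d al dw and + + +, are the double crossovers. Comparing them with the parentals, only the dw allele has switched, so dw is the middle locus and the order is al – dw – d.
Crossovers in the al–dw interval produce the single-crossover classes d + + and + al dw (129 + 113 = 242) plus the double crossovers (43).
RF(al–dw) = (242 + 43) / 1864 = 285/1864 = 0.1529 → 15.3 map units.

15.3 map units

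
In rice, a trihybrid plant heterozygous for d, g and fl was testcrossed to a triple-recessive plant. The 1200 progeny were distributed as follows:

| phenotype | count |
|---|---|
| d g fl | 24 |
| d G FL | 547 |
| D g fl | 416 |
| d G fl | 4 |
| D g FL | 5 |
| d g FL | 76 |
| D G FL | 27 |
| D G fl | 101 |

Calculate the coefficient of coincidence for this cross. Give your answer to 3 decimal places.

The two most frequent reciprocal classes, d G FL and D g fl, are the parental types, so the F1 was d G FL / D g fl.
The two rarest classes, d G fl and D g FL, are the double crossovers. Comparing them with the parentals, only the fl allele has switched, so fl is the middle locus and the order is d – fl – g.
d–fl: (51 + 9)/1200 = 0.0500; fl–g: (177 + 9)/1200 = 0.1550.
Expected DCO frequency = 0.0500 × 0.1550 ≈ 0.00775; observed = 9/1200 ≈ 0.00750.
Coefficient of coincidence = 0.00750/0.00775 ≈ 0.968.

0.968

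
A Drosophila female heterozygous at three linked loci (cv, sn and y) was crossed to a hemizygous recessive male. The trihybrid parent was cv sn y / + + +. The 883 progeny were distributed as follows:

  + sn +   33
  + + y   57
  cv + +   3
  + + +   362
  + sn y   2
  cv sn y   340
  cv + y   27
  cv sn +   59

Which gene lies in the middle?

The two rarest classes, + sn y and cv + +, are the double crossovers. Comparing them with the parentals, only the cv allele has switched, so cv is the middle locus and the order is sn – cv – y.

cv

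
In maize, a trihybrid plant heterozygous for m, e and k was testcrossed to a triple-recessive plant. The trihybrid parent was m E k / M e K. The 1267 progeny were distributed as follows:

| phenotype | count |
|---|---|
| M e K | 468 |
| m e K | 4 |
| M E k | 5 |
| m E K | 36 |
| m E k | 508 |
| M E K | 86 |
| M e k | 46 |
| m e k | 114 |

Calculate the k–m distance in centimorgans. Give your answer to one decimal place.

The two rarest classes, M E k and m e K, are the double crossovers. Comparing them with the parentals, only the m allele has switched, so m is the middle locus and the order is k – m – e.
Crossovers in the k–m interval produce the single-crossover classes m E K and M e k (36 + 46 = 82) plus the double crossovers (9).
RF(k–m) = (82 + 9) / 1267 = 91/1267 = 0.0718 → 7.2 centimorgans.

7.2 centimorgans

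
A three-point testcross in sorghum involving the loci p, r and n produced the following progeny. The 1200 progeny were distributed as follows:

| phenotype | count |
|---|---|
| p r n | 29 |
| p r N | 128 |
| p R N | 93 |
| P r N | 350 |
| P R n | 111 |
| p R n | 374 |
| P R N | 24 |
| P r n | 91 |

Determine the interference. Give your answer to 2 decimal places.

0.08

The two most frequent reciprocal classes, P r N and p R n, are the parental types, so the F1 was P r N / p R n.
The two rarest classes, P R N and p r n, are the double crossovers. Comparing them with the parentals, only the r allele has switched, so r is the middle locus and the order is n – r – p.
n–r: (184 + 53)/1200 = 0.1975; r–p: (239 + 53)/1200 = 0.2433.
Expected DCO frequency = 0.1975 × 0.2433 ≈ 0.04805; observed = 53/1200 ≈ 0.04417.
Coefficient of coincidence = 0.04417/0.04805 ≈ 0.92; interference = 1 − 0.92 = 0.08.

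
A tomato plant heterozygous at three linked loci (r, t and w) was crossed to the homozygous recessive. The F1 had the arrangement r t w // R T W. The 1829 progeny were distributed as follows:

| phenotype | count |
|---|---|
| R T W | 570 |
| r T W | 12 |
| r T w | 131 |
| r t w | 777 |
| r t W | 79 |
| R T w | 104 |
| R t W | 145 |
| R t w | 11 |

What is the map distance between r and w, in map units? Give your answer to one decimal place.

11.3 map units

The two rarest classes, R t w and r T W, are the double crossovers. Comparing them with the parentals, only the r allele has switched, so r is the middle locus and the order is w – r – t.
Crossovers in the w–r interval produce the single-crossover classes r t W and R T w (79 + 104 = 183) plus the double crossovers (23).
RF(w–r) = (183 + 23) / 1829 = 206/1829 = 0.1126 → 11.3 map units.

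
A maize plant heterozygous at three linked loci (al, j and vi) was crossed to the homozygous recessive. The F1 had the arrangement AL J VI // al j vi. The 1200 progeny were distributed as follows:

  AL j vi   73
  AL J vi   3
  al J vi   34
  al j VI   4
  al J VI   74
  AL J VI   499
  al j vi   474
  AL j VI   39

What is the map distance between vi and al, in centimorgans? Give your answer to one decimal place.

12.8 centimorgans

The two rarest classes, AL J vi and al j VI, are the double crossovers. Comparing them with the parentals, only the vi allele has switched, so vi is the middle locus and the order is j – vi – al.
Crossovers in the vi–al interval produce the single-crossover classes al J VI and AL j vi (74 + 73 = 147) plus the double crossovers (7).
RF(vi–al) = (147 + 7) / 1200 = 154/1200 = 0.1283 → 12.8 centimorgans.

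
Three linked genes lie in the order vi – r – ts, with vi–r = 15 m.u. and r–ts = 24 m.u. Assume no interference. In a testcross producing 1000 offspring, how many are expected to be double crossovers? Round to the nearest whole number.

Map distances give recombination frequencies of 0.150 and 0.240 for the two intervals.
With no interference, expected double-crossover frequency = 0.150 × 0.240 = 0.03600.
Expected number = 0.03600 × 1000 = 36.00 ≈ 36.

36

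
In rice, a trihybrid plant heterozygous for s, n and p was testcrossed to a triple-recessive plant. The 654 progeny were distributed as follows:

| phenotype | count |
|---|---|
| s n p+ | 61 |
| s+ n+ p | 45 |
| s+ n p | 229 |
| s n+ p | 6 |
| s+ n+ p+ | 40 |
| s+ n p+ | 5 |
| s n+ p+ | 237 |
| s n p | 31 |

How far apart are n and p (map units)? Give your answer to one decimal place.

The two most frequent reciprocal classes, s+ n p and s n+ p+, are the parental types, so the F1 was s+ n p / s n+ p+.
The two rarest classes, s+ n p+ and s n+ p, are the double crossovers. Comparing them with the parentals, only the p allele has switched, so p is the middle locus and the order is s – p – n.
Crossovers in the p–n interval produce the single-crossover classes s+ n+ p and s n p+ (45 + 61 = 106) plus the double crossovers (11).
RF(p–n) = (106 + 11) / 654 = 117/654 = 0.1789 → 17.9 map units.

17.9 map units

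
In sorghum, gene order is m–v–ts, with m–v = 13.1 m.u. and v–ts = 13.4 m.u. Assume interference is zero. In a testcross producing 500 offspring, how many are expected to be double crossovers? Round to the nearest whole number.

Map distances give recombination frequencies of 0.131 and 0.134 for the two intervals.
With no interference, expected double-crossover frequency = 0.131 × 0.134 = 0.01755.
Expected number = 0.01755 × 500 = 8.78 ≈ 9.

9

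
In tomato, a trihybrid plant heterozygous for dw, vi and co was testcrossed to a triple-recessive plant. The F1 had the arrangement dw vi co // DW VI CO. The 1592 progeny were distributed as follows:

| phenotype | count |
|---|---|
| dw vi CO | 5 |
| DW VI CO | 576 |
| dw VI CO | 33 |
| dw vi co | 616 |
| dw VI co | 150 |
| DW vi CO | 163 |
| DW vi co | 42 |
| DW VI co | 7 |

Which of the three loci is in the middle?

co

The two rarest classes, dw vi CO and DW VI co, are the double crossovers. Comparing them with the parentals, only the co allele has switched, so co is the middle locus and the order is dw – co – vi.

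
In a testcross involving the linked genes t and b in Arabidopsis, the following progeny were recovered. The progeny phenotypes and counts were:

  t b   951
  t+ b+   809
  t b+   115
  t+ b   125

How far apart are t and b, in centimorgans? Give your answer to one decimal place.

12.0 centimorgans

The two most frequent classes, t+ b+ (809) and t b (951), are the parental types, so the F1 was t+ b+ / t b.
The recombinant classes are t+ b and t b+: 125 + 115 = 240.
Recombination frequency = 240/2000 = 0.1200 ≈ 12.0%, i.e. 12.0 centimorgans.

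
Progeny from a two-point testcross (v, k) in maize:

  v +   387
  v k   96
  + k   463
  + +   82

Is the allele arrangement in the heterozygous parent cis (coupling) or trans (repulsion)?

The two most frequent classes are + k (463) and v + (387); these are the parental (non-recombinant) types.
So the F1 carried + k on one chromosome and v + on the other — the recessive alleles are on opposite chromosomes (trans / repulsion).

trans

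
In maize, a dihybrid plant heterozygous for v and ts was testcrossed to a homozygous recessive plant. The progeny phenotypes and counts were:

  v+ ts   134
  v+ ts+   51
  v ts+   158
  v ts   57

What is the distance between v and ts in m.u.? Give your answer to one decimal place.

27.0 m.u.

The two most frequent classes, v+ ts (134) and v ts+ (158), are the parental types, so the F1 was v+ ts / v ts+.
The recombinant classes are v+ ts+ and v ts: 51 + 57 = 108.
Recombination frequency = 108/400 = 0.2700 ≈ 27.0%, i.e. 27.0 m.u.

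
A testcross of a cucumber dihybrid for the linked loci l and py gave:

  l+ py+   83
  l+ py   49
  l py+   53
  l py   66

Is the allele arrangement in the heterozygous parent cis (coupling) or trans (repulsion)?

The two most frequent classes are l+ py+ (83) and l py (66); these are the parental (non-recombinant) types.
So the F1 carried l+ py+ on one chromosome and l py on the other — the recessive alleles are on the same chromosome (cis / coupling).

cis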